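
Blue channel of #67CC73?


Color: #67CC73
R = 67 = 103
G = CC = 204
B = 73 = 115
Blue = 115


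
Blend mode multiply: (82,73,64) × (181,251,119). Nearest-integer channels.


Multiply: C = A×B/255, rounded to nearest integer
R: 82×181/255 = 14842/255 ≈ 58.204 → 58
G: 73×251/255 = 18323/255 ≈ 71.855 → 72
B: 64×119/255 = 7616/255 ≈ 29.867 → 30
= RGB(58, 72, 30)


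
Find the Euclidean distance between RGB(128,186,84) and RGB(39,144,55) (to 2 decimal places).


d = √[(R₁-R₂)² + (G₁-G₂)² + (B₁-B₂)²]
d = √[(128-39)² + (186-144)² + (84-55)²]
d = √[7921 + 1764 + 841]
d = √10526
d ≈ 102.60


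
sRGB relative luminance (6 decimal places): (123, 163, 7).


Linearize each channel (sRGB transfer function): c = v/255; c_lin = c/12.92 if c ≤ 0.04045, else ((c+0.055)/1.055)^2.4
  R: 123/255 ≈ 0.482353 > 0.04045 → ((0.482353+0.055)/1.055)^2.4 ≈ 0.198069
  G: 163/255 ≈ 0.639216 > 0.04045 → ((0.639216+0.055)/1.055)^2.4 ≈ 0.366253
  B: 7/255 ≈ 0.027451 ≤ 0.04045 → 0.027451/12.92 ≈ 0.002125
R_lin = 0.198069, G_lin = 0.366253, B_lin = 0.002125
L = 0.2126×R + 0.7152×G + 0.0722×B
L = 0.2126×0.198069 + 0.7152×0.366253 + 0.0722×0.002125
L ≈ 0.304207


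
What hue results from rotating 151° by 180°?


New hue = (H + rotation) mod 360
New hue = (151 + 180) mod 360
= 331 mod 360
= 331°


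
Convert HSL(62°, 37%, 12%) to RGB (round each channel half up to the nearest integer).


H=62°, S=0.37, L=0.12
C = (1-|2L-1|)×S = (1-|-0.76|)×0.37 = 0.0888
H' = H/60 = 62/60 ≈ 1.0333; X = C×(1-|H' mod 2 - 1|) = 0.08584
m = L - C/2 = 0.12 - 0.0444 = 0.0756
Sector ⌊H'⌋ = 1 → (R',G',B') = (0.08584, 0.0888, 0.0)
RGB = ((R'+m)×255, (G'+m)×255, (B'+m)×255) = (41.1672, 41.922, 19.278)
Round half up → RGB(41, 42, 19)


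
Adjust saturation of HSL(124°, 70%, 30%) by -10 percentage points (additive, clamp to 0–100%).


Original S = 70%
Adjustment = -10 percentage points
New S = 70 + (-10) = 60
Clamp to [0, 100] → 60
= HSL(124°, 60%, 30%)


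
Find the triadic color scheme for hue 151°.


Triadic: equally spaced at 120° intervals
H1 = 151°
H2 = (151 + 120) mod 360 = 271°
H3 = (151 + 240) mod 360 = 31°
Triadic = 151°, 271°, 31°


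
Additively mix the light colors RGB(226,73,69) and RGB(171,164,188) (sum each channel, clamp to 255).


Additive: each channel = min(255, C₁+C₂)
R: 226+171 = 397 → 255
G: 73+164 = 237 → 237
B: 69+188 = 257 → 255
= RGB(255, 237, 255)


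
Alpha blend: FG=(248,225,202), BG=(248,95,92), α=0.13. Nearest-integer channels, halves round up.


C = α×F + (1-α)×B, with 1-α = 0.87
R: 0.13×248 + 0.87×248 = 32.24 + 215.76 = 248.00 → 248
G: 0.13×225 + 0.87×95 = 29.25 + 82.65 = 111.90 → 112
B: 0.13×202 + 0.87×92 = 26.26 + 80.04 = 106.30 → 106
= RGB(248, 112, 106)


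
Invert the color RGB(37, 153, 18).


Invert: (255-R, 255-G, 255-B)
R: 255-37 = 218
G: 255-153 = 102
B: 255-18 = 237
= RGB(218, 102, 237)


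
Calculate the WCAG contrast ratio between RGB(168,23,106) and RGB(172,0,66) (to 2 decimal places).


Linearize each sRGB channel c=v/255: c/12.92 if c ≤ 0.04045 else ((c+0.055)/1.055)^2.4
L = 0.2126×R_lin + 0.7152×G_lin + 0.0722×B_lin
Color 1 (168,23,106):
  R=168: 168/255≈0.6588 > 0.04045 → ((0.6588+0.055)/1.055)^2.4 ≈ 0.39157
  G=23: 23/255≈0.0902 > 0.04045 → ((0.0902+0.055)/1.055)^2.4 ≈ 0.00857
  B=106: 106/255≈0.4157 > 0.04045 → ((0.4157+0.055)/1.055)^2.4 ≈ 0.14413
  L1 = 0.2126×0.39157 + 0.7152×0.00857 + 0.0722×0.14413 ≈ 0.09978
Color 2 (172,0,66):
  R=172: 172/255≈0.6745 > 0.04045 → ((0.6745+0.055)/1.055)^2.4 ≈ 0.41254
  G=0: 0/255≈0.0000 ≤ 0.04045 → 0.0000/12.92 ≈ 0.00000
  B=66: 66/255≈0.2588 > 0.04045 → ((0.2588+0.055)/1.055)^2.4 ≈ 0.05448
  L2 = 0.2126×0.41254 + 0.7152×0.00000 + 0.0722×0.05448 ≈ 0.09164
Lighter = 0.09978, Darker = 0.09164
Ratio = (L_lighter + 0.05) / (L_darker + 0.05)
Ratio = (0.09978 + 0.05) / (0.09164 + 0.05) = 0.14978 / 0.14164 ≈ 1.0575
Ratio ≈ 1.06:1


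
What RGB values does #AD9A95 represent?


AD → 173 (R)
9A → 154 (G)
95 → 149 (B)
= RGB(173, 154, 149)


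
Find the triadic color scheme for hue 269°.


Triadic: equally spaced at 120° intervals
H1 = 269°
H2 = (269 + 120) mod 360 = 29°
H3 = (269 + 240) mod 360 = 149°
Triadic = 269°, 29°, 149°


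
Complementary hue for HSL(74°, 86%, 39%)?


Complement = opposite side of color wheel = hue + 180°
H' = (74 + 180) mod 360 = 254°
S and L unchanged.
= HSL(254°, 86%, 39%)


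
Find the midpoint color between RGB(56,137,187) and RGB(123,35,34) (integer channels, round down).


Midpoint: each channel = ⌊(C₁+C₂)/2⌋
R: ⌊(56+123)/2⌋ = 89
G: ⌊(137+35)/2⌋ = 86
B: ⌊(187+34)/2⌋ = 110
= RGB(89, 86, 110)


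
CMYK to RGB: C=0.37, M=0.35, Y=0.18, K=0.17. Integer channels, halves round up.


R = 255 × (1-C) × (1-K) = 255 × 0.63 × 0.83 = 133.3395 → 133
G = 255 × (1-M) × (1-K) = 255 × 0.65 × 0.83 = 137.5725 → 138
B = 255 × (1-Y) × (1-K) = 255 × 0.82 × 0.83 = 173.553 → 174
= RGB(133, 138, 174)


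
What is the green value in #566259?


Color: #566259
R = 56 = 86
G = 62 = 98
B = 59 = 89
Green = 98


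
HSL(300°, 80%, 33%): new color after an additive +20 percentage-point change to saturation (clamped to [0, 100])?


Original S = 80%
Adjustment = +20 percentage points
New S = 80 + (20) = 100
Clamp to [0, 100] → 100
= HSL(300°, 100%, 33%)


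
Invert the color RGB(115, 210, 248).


Invert: (255-R, 255-G, 255-B)
R: 255-115 = 140
G: 255-210 = 45
B: 255-248 = 7
= RGB(140, 45, 7)


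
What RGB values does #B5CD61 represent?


B5 → 181 (R)
CD → 205 (G)
61 → 97 (B)
= RGB(181, 205, 97)


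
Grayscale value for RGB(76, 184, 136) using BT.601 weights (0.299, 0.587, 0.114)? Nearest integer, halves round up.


Gray = 0.299×R + 0.587×G + 0.114×B
Gray = 0.299×76 + 0.587×184 + 0.114×136
Gray = 22.724 + 108.008 + 15.504
Gray = 146.236 → round half up → 146
Gray = 146


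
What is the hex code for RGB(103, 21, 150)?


R = 103 → 67 (hex)
G = 21 → 15 (hex)
B = 150 → 96 (hex)
Hex = #671596


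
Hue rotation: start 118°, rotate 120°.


New hue = (H + rotation) mod 360
New hue = (118 + 120) mod 360
= 238 mod 360
= 238°


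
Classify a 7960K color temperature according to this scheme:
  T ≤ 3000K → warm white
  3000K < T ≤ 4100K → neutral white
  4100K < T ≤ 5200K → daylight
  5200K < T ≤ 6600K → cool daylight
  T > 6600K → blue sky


Temperature: 7960K
7960K > 6600K → blue sky
Classification: blue sky


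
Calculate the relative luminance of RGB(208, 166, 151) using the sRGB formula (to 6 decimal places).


Linearize each channel (sRGB transfer function): c = v/255; c_lin = c/12.92 if c ≤ 0.04045, else ((c+0.055)/1.055)^2.4
  R: 208/255 ≈ 0.815686 > 0.04045 → ((0.815686+0.055)/1.055)^2.4 ≈ 0.630757
  G: 166/255 ≈ 0.650980 > 0.04045 → ((0.650980+0.055)/1.055)^2.4 ≈ 0.381326
  B: 151/255 ≈ 0.592157 > 0.04045 → ((0.592157+0.055)/1.055)^2.4 ≈ 0.309469
R_lin = 0.630757, G_lin = 0.381326, B_lin = 0.309469
L = 0.2126×R + 0.7152×G + 0.0722×B
L = 0.2126×0.630757 + 0.7152×0.381326 + 0.0722×0.309469
L ≈ 0.429167


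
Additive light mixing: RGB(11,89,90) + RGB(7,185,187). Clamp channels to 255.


Additive: each channel = min(255, C₁+C₂)
R: 11+7 = 18 → 18
G: 89+185 = 274 → 255
B: 90+187 = 277 → 255
= RGB(18, 255, 255)


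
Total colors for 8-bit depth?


Colors = 2^bits = 2^8
= 256 colors


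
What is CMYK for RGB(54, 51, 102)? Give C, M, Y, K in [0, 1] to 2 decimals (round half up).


R'=54/255≈0.2118, G'=51/255≈0.2000, B'=102/255≈0.4000
K = 1 - max(R',G',B') = 1 - 102/255 = 153/255 = 0.6 → 0.60
(1-R'-K)/(1-K) simplifies to (max-R)/max with max = 102:
C = (102-54)/102 = 48/102 = 0.47058… → 0.47
M = (102-51)/102 = 51/102 = 0.5 → 0.50
Y = (102-102)/102 = 0/102 = 0 → 0.00
= CMYK(0.47, 0.50, 0.00, 0.60)


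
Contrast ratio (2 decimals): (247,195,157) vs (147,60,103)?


Linearize each sRGB channel c=v/255: c/12.92 if c ≤ 0.04045 else ((c+0.055)/1.055)^2.4
L = 0.2126×R_lin + 0.7152×G_lin + 0.0722×B_lin
Color 1 (247,195,157):
  R=247: 247/255≈0.9686 > 0.04045 → ((0.9686+0.055)/1.055)^2.4 ≈ 0.93011
  G=195: 195/255≈0.7647 > 0.04045 → ((0.7647+0.055)/1.055)^2.4 ≈ 0.54572
  B=157: 157/255≈0.6157 > 0.04045 → ((0.6157+0.055)/1.055)^2.4 ≈ 0.33716
  L1 = 0.2126×0.93011 + 0.7152×0.54572 + 0.0722×0.33716 ≈ 0.61239
Color 2 (147,60,103):
  R=147: 147/255≈0.5765 > 0.04045 → ((0.5765+0.055)/1.055)^2.4 ≈ 0.29177
  G=60: 60/255≈0.2353 > 0.04045 → ((0.2353+0.055)/1.055)^2.4 ≈ 0.04519
  B=103: 103/255≈0.4039 > 0.04045 → ((0.4039+0.055)/1.055)^2.4 ≈ 0.13563
  L2 = 0.2126×0.29177 + 0.7152×0.04519 + 0.0722×0.13563 ≈ 0.10414
Lighter = 0.61239, Darker = 0.10414
Ratio = (L_lighter + 0.05) / (L_darker + 0.05)
Ratio = (0.61239 + 0.05) / (0.10414 + 0.05) = 0.66239 / 0.15414 ≈ 4.2973
Ratio ≈ 4.30:1


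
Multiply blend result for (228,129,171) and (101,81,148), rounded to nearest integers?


Multiply: C = A×B/255, rounded to nearest integer
R: 228×101/255 = 23028/255 ≈ 90.306 → 90
G: 129×81/255 = 10449/255 ≈ 40.976 → 41
B: 171×148/255 = 25308/255 ≈ 99.247 → 99
= RGB(90, 41, 99)


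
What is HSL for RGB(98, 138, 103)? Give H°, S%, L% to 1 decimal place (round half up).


Normalize: R'=98/255≈0.3843, G'=138/255≈0.5412, B'=103/255≈0.4039
Max=138/255, Min=98/255, Δ=Max-Min=40/255
L = (Max+Min)/2 = (138+98)/510 = 236/510 = 0.46274… → L = 46.3%
L ≤ 0.5 → S = Δ/(Max+Min) = 40/(138+98) = 40/236 = 0.16949… → S = 16.9%
(the 1/255 factors cancel in S and H, so raw channel differences can be used)
Max is G' → H = 60 × ((B-R)/Δ + 2) = 60 × ((103-98)/40 + 2)
  5/40 + 2 = 0.125 + 2 = 2.125
  H = 60 × 2.125 = 127.5° → H = 127.5°
= HSL(127.5°, 16.9%, 46.3%)


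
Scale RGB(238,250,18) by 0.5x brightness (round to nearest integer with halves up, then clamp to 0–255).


Multiply each channel by 0.5, round half up, clamp to [0, 255]
R: 238×0.5 = 119
G: 250×0.5 = 125
B: 18×0.5 = 9
= RGB(119, 125, 9)


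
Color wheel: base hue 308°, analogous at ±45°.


Base hue: 308°
Left analog: (308 - 45) mod 360 = 263°
Right analog: (308 + 45) mod 360 = 353°
Analogous hues = 263° and 353°


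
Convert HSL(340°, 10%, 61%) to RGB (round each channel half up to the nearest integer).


H=340°, S=0.10, L=0.61
C = (1-|2L-1|)×S = (1-|0.22|)×0.10 = 0.078
H' = H/60 = 340/60 ≈ 5.6667; X = C×(1-|H' mod 2 - 1|) = 0.026
m = L - C/2 = 0.61 - 0.039 = 0.571
Sector ⌊H'⌋ = 5 → (R',G',B') = (0.078, 0.0, 0.026)
RGB = ((R'+m)×255, (G'+m)×255, (B'+m)×255) = (165.495, 145.605, 152.235)
Round half up → RGB(165, 146, 152)


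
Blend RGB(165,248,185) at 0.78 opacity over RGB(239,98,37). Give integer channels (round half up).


C = α×F + (1-α)×B, with 1-α = 0.22
R: 0.78×165 + 0.22×239 = 128.70 + 52.58 = 181.28 → 181
G: 0.78×248 + 0.22×98 = 193.44 + 21.56 = 215.00 → 215
B: 0.78×185 + 0.22×37 = 144.30 + 8.14 = 152.44 → 152
= RGB(181, 215, 152)


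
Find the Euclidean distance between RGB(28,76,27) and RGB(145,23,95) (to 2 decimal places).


d = √[(R₁-R₂)² + (G₁-G₂)² + (B₁-B₂)²]
d = √[(28-145)² + (76-23)² + (27-95)²]
d = √[13689 + 2809 + 4624]
d = √21122
d ≈ 145.33


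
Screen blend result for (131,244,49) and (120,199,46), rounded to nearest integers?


Screen: C = 255 - (255-A)×(255-B)/255, rounded to nearest integer
R: 255 - (255-131)×(255-120)/255 = 255 - 16740/255 ≈ 255 - 65.647 = 189.353 → 189
G: 255 - (255-244)×(255-199)/255 = 255 - 616/255 ≈ 255 - 2.416 = 252.584 → 253
B: 255 - (255-49)×(255-46)/255 = 255 - 43054/255 ≈ 255 - 168.839 = 86.161 → 86
= RGB(189, 253, 86)


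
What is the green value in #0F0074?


Color: #0F0074
R = 0F = 15
G = 00 = 0
B = 74 = 116
Green = 0


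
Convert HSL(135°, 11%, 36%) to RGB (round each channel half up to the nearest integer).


H=135°, S=0.11, L=0.36
C = (1-|2L-1|)×S = (1-|-0.28|)×0.11 = 0.0792
H' = H/60 = 135/60 ≈ 2.2500; X = C×(1-|H' mod 2 - 1|) = 0.0198
m = L - C/2 = 0.36 - 0.0396 = 0.3204
Sector ⌊H'⌋ = 2 → (R',G',B') = (0.0, 0.0792, 0.0198)
RGB = ((R'+m)×255, (G'+m)×255, (B'+m)×255) = (81.702, 101.898, 86.751)
Round half up → RGB(82, 102, 87)


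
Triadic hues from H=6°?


Triadic: equally spaced at 120° intervals
H1 = 6°
H2 = (6 + 120) mod 360 = 126°
H3 = (6 + 240) mod 360 = 246°
Triadic = 6°, 126°, 246°


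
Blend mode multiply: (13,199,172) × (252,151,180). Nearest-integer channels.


Multiply: C = A×B/255, rounded to nearest integer
R: 13×252/255 = 3276/255 ≈ 12.847 → 13
G: 199×151/255 = 30049/255 ≈ 117.839 → 118
B: 172×180/255 = 30960/255 ≈ 121.412 → 121
= RGB(13, 118, 121)


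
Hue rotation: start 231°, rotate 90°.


New hue = (H + rotation) mod 360
New hue = (231 + 90) mod 360
= 321 mod 360
= 321°


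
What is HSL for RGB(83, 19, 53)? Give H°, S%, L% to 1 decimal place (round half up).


Normalize: R'=83/255≈0.3255, G'=19/255≈0.0745, B'=53/255≈0.2078
Max=83/255, Min=19/255, Δ=Max-Min=64/255
L = (Max+Min)/2 = (83+19)/510 = 102/510 = 0.2 → L = 20.0%
L ≤ 0.5 → S = Δ/(Max+Min) = 64/(83+19) = 64/102 = 0.62745… → S = 62.7%
(the 1/255 factors cancel in S and H, so raw channel differences can be used)
Max is R' → H = 60 × (((G-B)/Δ) mod 6) = 60 × (((19-53)/64) mod 6)
  (-34)/64 = -0.5312…; negative, so add 6 → 5.4687…
  H = 60 × 5.4687… = 328.125° → H = 328.1°
= HSL(328.1°, 62.7%, 20.0%)


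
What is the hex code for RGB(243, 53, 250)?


R = 243 → F3 (hex)
G = 53 → 35 (hex)
B = 250 → FA (hex)
Hex = #F335FA


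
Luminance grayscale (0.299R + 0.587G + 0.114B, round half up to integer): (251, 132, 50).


Gray = 0.299×R + 0.587×G + 0.114×B
Gray = 0.299×251 + 0.587×132 + 0.114×50
Gray = 75.049 + 77.484 + 5.700
Gray = 158.233 → round half up → 158
Gray = 158


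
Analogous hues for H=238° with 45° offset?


Base hue: 238°
Left analog: (238 - 45) mod 360 = 193°
Right analog: (238 + 45) mod 360 = 283°
Analogous hues = 193° and 283°


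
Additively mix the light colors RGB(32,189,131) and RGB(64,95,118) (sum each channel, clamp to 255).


Additive: each channel = min(255, C₁+C₂)
R: 32+64 = 96 → 96
G: 189+95 = 284 → 255
B: 131+118 = 249 → 249
= RGB(96, 255, 249)


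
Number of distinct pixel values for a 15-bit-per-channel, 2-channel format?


Total bits = 15 bits/channel × 2 channels = 30 bits
Distinct pixel values = 2^30
= 1,073,741,824 pixel values


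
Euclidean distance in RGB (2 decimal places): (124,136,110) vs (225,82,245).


d = √[(R₁-R₂)² + (G₁-G₂)² + (B₁-B₂)²]
d = √[(124-225)² + (136-82)² + (110-245)²]
d = √[10201 + 2916 + 18225]
d = √31342
d ≈ 177.04


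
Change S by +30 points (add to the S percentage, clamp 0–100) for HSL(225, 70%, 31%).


Original S = 70%
Adjustment = +30 percentage points
New S = 70 + (30) = 100
Clamp to [0, 100] → 100
= HSL(225°, 100%, 31%)


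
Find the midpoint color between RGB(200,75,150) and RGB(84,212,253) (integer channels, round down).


Midpoint: each channel = ⌊(C₁+C₂)/2⌋
R: ⌊(200+84)/2⌋ = 142
G: ⌊(75+212)/2⌋ = 143
B: ⌊(150+253)/2⌋ = 201
= RGB(142, 143, 201)


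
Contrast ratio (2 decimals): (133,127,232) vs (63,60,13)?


Linearize each sRGB channel c=v/255: c/12.92 if c ≤ 0.04045 else ((c+0.055)/1.055)^2.4
L = 0.2126×R_lin + 0.7152×G_lin + 0.0722×B_lin
Color 1 (133,127,232):
  R=133: 133/255≈0.5216 > 0.04045 → ((0.5216+0.055)/1.055)^2.4 ≈ 0.23455
  G=127: 127/255≈0.4980 > 0.04045 → ((0.4980+0.055)/1.055)^2.4 ≈ 0.21223
  B=232: 232/255≈0.9098 > 0.04045 → ((0.9098+0.055)/1.055)^2.4 ≈ 0.80695
  L1 = 0.2126×0.23455 + 0.7152×0.21223 + 0.0722×0.80695 ≈ 0.25991
Color 2 (63,60,13):
  R=63: 63/255≈0.2471 > 0.04045 → ((0.2471+0.055)/1.055)^2.4 ≈ 0.04971
  G=60: 60/255≈0.2353 > 0.04045 → ((0.2353+0.055)/1.055)^2.4 ≈ 0.04519
  B=13: 13/255≈0.0510 > 0.04045 → ((0.0510+0.055)/1.055)^2.4 ≈ 0.00402
  L2 = 0.2126×0.04971 + 0.7152×0.04519 + 0.0722×0.00402 ≈ 0.04318
Lighter = 0.25991, Darker = 0.04318
Ratio = (L_lighter + 0.05) / (L_darker + 0.05)
Ratio = (0.25991 + 0.05) / (0.04318 + 0.05) = 0.30991 / 0.09318 ≈ 3.3261
Ratio ≈ 3.33:1


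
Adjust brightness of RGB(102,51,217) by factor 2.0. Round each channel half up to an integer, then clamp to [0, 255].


Multiply each channel by 2.0, round half up, clamp to [0, 255]
R: 102×2.0 = 204
G: 51×2.0 = 102
B: 217×2.0 = 434 → clamp → 255
= RGB(204, 102, 255)


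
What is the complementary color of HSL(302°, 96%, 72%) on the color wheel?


Complement = opposite side of color wheel = hue + 180°
H' = (302 + 180) mod 360 = 122°
S and L unchanged.
= HSL(122°, 96%, 72%)


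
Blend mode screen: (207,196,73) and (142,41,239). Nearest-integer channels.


Screen: C = 255 - (255-A)×(255-B)/255, rounded to nearest integer
R: 255 - (255-207)×(255-142)/255 = 255 - 5424/255 ≈ 255 - 21.271 = 233.729 → 234
G: 255 - (255-196)×(255-41)/255 = 255 - 12626/255 ≈ 255 - 49.514 = 205.486 → 205
B: 255 - (255-73)×(255-239)/255 = 255 - 2912/255 ≈ 255 - 11.420 = 243.580 → 244
= RGB(234, 205, 244)


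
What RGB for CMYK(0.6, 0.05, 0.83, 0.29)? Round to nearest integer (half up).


R = 255 × (1-C) × (1-K) = 255 × 0.40 × 0.71 = 72.42 → 72
G = 255 × (1-M) × (1-K) = 255 × 0.95 × 0.71 = 171.9975 → 172
B = 255 × (1-Y) × (1-K) = 255 × 0.17 × 0.71 = 30.7785 → 31
= RGB(72, 172, 31)


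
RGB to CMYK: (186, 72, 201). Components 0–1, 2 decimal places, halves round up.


R'=186/255≈0.7294, G'=72/255≈0.2824, B'=201/255≈0.7882
K = 1 - max(R',G',B') = 1 - 201/255 = 54/255 = 0.21176… → 0.21
(1-R'-K)/(1-K) simplifies to (max-R)/max with max = 201:
C = (201-186)/201 = 15/201 = 0.07462… → 0.07
M = (201-72)/201 = 129/201 = 0.64179… → 0.64
Y = (201-201)/201 = 0/201 = 0 → 0.00
= CMYK(0.07, 0.64, 0.00, 0.21)


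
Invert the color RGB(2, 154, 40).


Invert: (255-R, 255-G, 255-B)
R: 255-2 = 253
G: 255-154 = 101
B: 255-40 = 215
= RGB(253, 101, 215)


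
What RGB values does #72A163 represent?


72 → 114 (R)
A1 → 161 (G)
63 → 99 (B)
= RGB(114, 161, 99)


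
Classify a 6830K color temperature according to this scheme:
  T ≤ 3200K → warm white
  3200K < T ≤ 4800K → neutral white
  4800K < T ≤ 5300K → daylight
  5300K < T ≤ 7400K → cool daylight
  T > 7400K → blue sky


Temperature: 6830K
5300K < 6830K ≤ 7400K → cool daylight
Classification: cool daylight


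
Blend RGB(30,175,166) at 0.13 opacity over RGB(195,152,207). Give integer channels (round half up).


C = α×F + (1-α)×B, with 1-α = 0.87
R: 0.13×30 + 0.87×195 = 3.90 + 169.65 = 173.55 → 174
G: 0.13×175 + 0.87×152 = 22.75 + 132.24 = 154.99 → 155
B: 0.13×166 + 0.87×207 = 21.58 + 180.09 = 201.67 → 202
= RGB(174, 155, 202)


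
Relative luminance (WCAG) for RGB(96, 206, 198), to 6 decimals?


Linearize each channel (sRGB transfer function): c = v/255; c_lin = c/12.92 if c ≤ 0.04045, else ((c+0.055)/1.055)^2.4
  R: 96/255 ≈ 0.376471 > 0.04045 → ((0.376471+0.055)/1.055)^2.4 ≈ 0.116971
  G: 206/255 ≈ 0.807843 > 0.04045 → ((0.807843+0.055)/1.055)^2.4 ≈ 0.617207
  B: 198/255 ≈ 0.776471 > 0.04045 → ((0.776471+0.055)/1.055)^2.4 ≈ 0.564712
R_lin = 0.116971, G_lin = 0.617207, B_lin = 0.564712
L = 0.2126×R + 0.7152×G + 0.0722×B
L = 0.2126×0.116971 + 0.7152×0.617207 + 0.0722×0.564712
L ≈ 0.507066


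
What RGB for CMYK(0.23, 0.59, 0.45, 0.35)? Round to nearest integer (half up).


R = 255 × (1-C) × (1-K) = 255 × 0.77 × 0.65 = 127.6275 → 128
G = 255 × (1-M) × (1-K) = 255 × 0.41 × 0.65 = 67.9575 → 68
B = 255 × (1-Y) × (1-K) = 255 × 0.55 × 0.65 = 91.1625 → 91
= RGB(128, 68, 91)


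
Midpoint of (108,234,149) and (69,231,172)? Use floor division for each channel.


Midpoint: each channel = ⌊(C₁+C₂)/2⌋
R: ⌊(108+69)/2⌋ = 88
G: ⌊(234+231)/2⌋ = 232
B: ⌊(149+172)/2⌋ = 160
= RGB(88, 232, 160)


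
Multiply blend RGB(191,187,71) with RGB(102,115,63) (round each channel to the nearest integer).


Multiply: C = A×B/255, rounded to nearest integer
R: 191×102/255 = 19482/255 ≈ 76.400 → 76
G: 187×115/255 = 21505/255 ≈ 84.333 → 84
B: 71×63/255 = 4473/255 ≈ 17.541 → 18
= RGB(76, 84, 18)


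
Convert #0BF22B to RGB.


0B → 11 (R)
F2 → 242 (G)
2B → 43 (B)
= RGB(11, 242, 43)


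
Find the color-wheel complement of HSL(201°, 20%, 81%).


Complement = opposite side of color wheel = hue + 180°
H' = (201 + 180) mod 360 = 21°
S and L unchanged.
= HSL(21°, 20%, 81%)


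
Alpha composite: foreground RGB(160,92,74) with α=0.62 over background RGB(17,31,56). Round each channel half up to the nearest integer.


C = α×F + (1-α)×B, with 1-α = 0.38
R: 0.62×160 + 0.38×17 = 99.20 + 6.46 = 105.66 → 106
G: 0.62×92 + 0.38×31 = 57.04 + 11.78 = 68.82 → 69
B: 0.62×74 + 0.38×56 = 45.88 + 21.28 = 67.16 → 67
= RGB(106, 69, 67)


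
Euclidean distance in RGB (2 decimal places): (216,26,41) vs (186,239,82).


d = √[(R₁-R₂)² + (G₁-G₂)² + (B₁-B₂)²]
d = √[(216-186)² + (26-239)² + (41-82)²]
d = √[900 + 45369 + 1681]
d = √47950
d ≈ 218.97


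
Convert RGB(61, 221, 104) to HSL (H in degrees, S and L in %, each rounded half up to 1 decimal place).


Normalize: R'=61/255≈0.2392, G'=221/255≈0.8667, B'=104/255≈0.4078
Max=221/255, Min=61/255, Δ=Max-Min=160/255
L = (Max+Min)/2 = (221+61)/510 = 282/510 = 0.55294… → L = 55.3%
L > 0.5 → S = Δ/(2-Max-Min) = 160/(510-221-61) = 160/228 = 0.70175… → S = 70.2%
(the 1/255 factors cancel in S and H, so raw channel differences can be used)
Max is G' → H = 60 × ((B-R)/Δ + 2) = 60 × ((104-61)/160 + 2)
  43/160 + 2 = 0.2687… + 2 = 2.2687…
  H = 60 × 2.2687… = 136.125° → H = 136.1°
= HSL(136.1°, 70.2%, 55.3%)


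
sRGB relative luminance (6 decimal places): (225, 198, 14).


Linearize each channel (sRGB transfer function): c = v/255; c_lin = c/12.92 if c ≤ 0.04045, else ((c+0.055)/1.055)^2.4
  R: 225/255 ≈ 0.882353 > 0.04045 → ((0.882353+0.055)/1.055)^2.4 ≈ 0.752942
  G: 198/255 ≈ 0.776471 > 0.04045 → ((0.776471+0.055)/1.055)^2.4 ≈ 0.564712
  B: 14/255 ≈ 0.054902 > 0.04045 → ((0.054902+0.055)/1.055)^2.4 ≈ 0.004391
R_lin = 0.752942, G_lin = 0.564712, B_lin = 0.004391
L = 0.2126×R + 0.7152×G + 0.0722×B
L = 0.2126×0.752942 + 0.7152×0.564712 + 0.0722×0.004391
L ≈ 0.564274


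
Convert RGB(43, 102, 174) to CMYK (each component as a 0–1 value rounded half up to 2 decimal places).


R'=43/255≈0.1686, G'=102/255≈0.4000, B'=174/255≈0.6824
K = 1 - max(R',G',B') = 1 - 174/255 = 81/255 = 0.31764… → 0.32
(1-R'-K)/(1-K) simplifies to (max-R)/max with max = 174:
C = (174-43)/174 = 131/174 = 0.75287… → 0.75
M = (174-102)/174 = 72/174 = 0.41379… → 0.41
Y = (174-174)/174 = 0/174 = 0 → 0.00
= CMYK(0.75, 0.41, 0.00, 0.32)


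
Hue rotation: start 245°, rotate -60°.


New hue = (H + rotation) mod 360
New hue = (245 -60) mod 360
= 185 mod 360
= 185°


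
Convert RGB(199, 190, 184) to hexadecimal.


R = 199 → C7 (hex)
G = 190 → BE (hex)
B = 184 → B8 (hex)
Hex = #C7BEB8


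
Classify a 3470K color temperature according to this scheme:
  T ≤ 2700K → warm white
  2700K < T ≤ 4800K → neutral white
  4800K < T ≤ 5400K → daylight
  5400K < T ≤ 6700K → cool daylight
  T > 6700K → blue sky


Temperature: 3470K
2700K < 3470K ≤ 4800K → neutral white
Classification: neutral white


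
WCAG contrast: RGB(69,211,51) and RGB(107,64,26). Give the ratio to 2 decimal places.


Linearize each sRGB channel c=v/255: c/12.92 if c ≤ 0.04045 else ((c+0.055)/1.055)^2.4
L = 0.2126×R_lin + 0.7152×G_lin + 0.0722×B_lin
Color 1 (69,211,51):
  R=69: 69/255≈0.2706 > 0.04045 → ((0.2706+0.055)/1.055)^2.4 ≈ 0.05951
  G=211: 211/255≈0.8275 > 0.04045 → ((0.8275+0.055)/1.055)^2.4 ≈ 0.65141
  B=51: 51/255≈0.2000 > 0.04045 → ((0.2000+0.055)/1.055)^2.4 ≈ 0.03310
  L1 = 0.2126×0.05951 + 0.7152×0.65141 + 0.0722×0.03310 ≈ 0.48093
Color 2 (107,64,26):
  R=107: 107/255≈0.4196 > 0.04045 → ((0.4196+0.055)/1.055)^2.4 ≈ 0.14703
  G=64: 64/255≈0.2510 > 0.04045 → ((0.2510+0.055)/1.055)^2.4 ≈ 0.05127
  B=26: 26/255≈0.1020 > 0.04045 → ((0.1020+0.055)/1.055)^2.4 ≈ 0.01033
  L2 = 0.2126×0.14703 + 0.7152×0.05127 + 0.0722×0.01033 ≈ 0.06867
Lighter = 0.48093, Darker = 0.06867
Ratio = (L_lighter + 0.05) / (L_darker + 0.05)
Ratio = (0.48093 + 0.05) / (0.06867 + 0.05) = 0.53093 / 0.11867 ≈ 4.4739
Ratio ≈ 4.47:1


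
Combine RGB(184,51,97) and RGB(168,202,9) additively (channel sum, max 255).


Additive: each channel = min(255, C₁+C₂)
R: 184+168 = 352 → 255
G: 51+202 = 253 → 253
B: 97+9 = 106 → 106
= RGB(255, 253, 106)


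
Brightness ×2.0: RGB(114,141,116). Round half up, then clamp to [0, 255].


Multiply each channel by 2.0, round half up, clamp to [0, 255]
R: 114×2.0 = 228
G: 141×2.0 = 282 → clamp → 255
B: 116×2.0 = 232
= RGB(228, 255, 232)


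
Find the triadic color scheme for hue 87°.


Triadic: equally spaced at 120° intervals
H1 = 87°
H2 = (87 + 120) mod 360 = 207°
H3 = (87 + 240) mod 360 = 327°
Triadic = 87°, 207°, 327°


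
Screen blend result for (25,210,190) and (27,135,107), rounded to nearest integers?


Screen: C = 255 - (255-A)×(255-B)/255, rounded to nearest integer
R: 255 - (255-25)×(255-27)/255 = 255 - 52440/255 ≈ 255 - 205.647 = 49.353 → 49
G: 255 - (255-210)×(255-135)/255 = 255 - 5400/255 ≈ 255 - 21.176 = 233.824 → 234
B: 255 - (255-190)×(255-107)/255 = 255 - 9620/255 ≈ 255 - 37.725 = 217.275 → 217
= RGB(49, 234, 217)


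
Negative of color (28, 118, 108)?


Invert: (255-R, 255-G, 255-B)
R: 255-28 = 227
G: 255-118 = 137
B: 255-108 = 147
= RGB(227, 137, 147)


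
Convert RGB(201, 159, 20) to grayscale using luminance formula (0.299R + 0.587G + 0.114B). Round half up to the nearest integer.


Gray = 0.299×R + 0.587×G + 0.114×B
Gray = 0.299×201 + 0.587×159 + 0.114×20
Gray = 60.099 + 93.333 + 2.280
Gray = 155.712 → round half up → 156
Gray = 156


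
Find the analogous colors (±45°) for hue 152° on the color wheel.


Base hue: 152°
Left analog: (152 - 45) mod 360 = 107°
Right analog: (152 + 45) mod 360 = 197°
Analogous hues = 107° and 197°


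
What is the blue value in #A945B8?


Color: #A945B8
R = A9 = 169
G = 45 = 69
B = B8 = 184
Blue = 184


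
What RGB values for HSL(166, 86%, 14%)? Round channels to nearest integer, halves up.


H=166°, S=0.86, L=0.14
C = (1-|2L-1|)×S = (1-|-0.72|)×0.86 = 0.2408
H' = H/60 = 166/60 ≈ 2.7667; X = C×(1-|H' mod 2 - 1|) ≈ 0.1846
m = L - C/2 = 0.14 - 0.1204 = 0.0196
Sector ⌊H'⌋ = 2 → (R',G',B') = (0.0, 0.2408, ≈0.1846)
RGB = ((R'+m)×255, (G'+m)×255, (B'+m)×255) = (4.998, 66.402, 52.0744)
Round half up → RGB(5, 66, 52)


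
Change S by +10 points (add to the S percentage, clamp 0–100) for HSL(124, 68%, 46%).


Original S = 68%
Adjustment = +10 percentage points
New S = 68 + (10) = 78
Clamp to [0, 100] → 78
= HSL(124°, 78%, 46%)


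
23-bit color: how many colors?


Colors = 2^bits = 2^23
= 8,388,608 colors


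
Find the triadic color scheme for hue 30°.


Triadic: equally spaced at 120° intervals
H1 = 30°
H2 = (30 + 120) mod 360 = 150°
H3 = (30 + 240) mod 360 = 270°
Triadic = 30°, 150°, 270°


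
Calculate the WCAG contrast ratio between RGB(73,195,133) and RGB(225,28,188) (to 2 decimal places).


Linearize each sRGB channel c=v/255: c/12.92 if c ≤ 0.04045 else ((c+0.055)/1.055)^2.4
L = 0.2126×R_lin + 0.7152×G_lin + 0.0722×B_lin
Color 1 (73,195,133):
  R=73: 73/255≈0.2863 > 0.04045 → ((0.2863+0.055)/1.055)^2.4 ≈ 0.06663
  G=195: 195/255≈0.7647 > 0.04045 → ((0.7647+0.055)/1.055)^2.4 ≈ 0.54572
  B=133: 133/255≈0.5216 > 0.04045 → ((0.5216+0.055)/1.055)^2.4 ≈ 0.23455
  L1 = 0.2126×0.06663 + 0.7152×0.54572 + 0.0722×0.23455 ≈ 0.42140
Color 2 (225,28,188):
  R=225: 225/255≈0.8824 > 0.04045 → ((0.8824+0.055)/1.055)^2.4 ≈ 0.75294
  G=28: 28/255≈0.1098 > 0.04045 → ((0.1098+0.055)/1.055)^2.4 ≈ 0.01161
  B=188: 188/255≈0.7373 > 0.04045 → ((0.7373+0.055)/1.055)^2.4 ≈ 0.50289
  L2 = 0.2126×0.75294 + 0.7152×0.01161 + 0.0722×0.50289 ≈ 0.20469
Lighter = 0.42140, Darker = 0.20469
Ratio = (L_lighter + 0.05) / (L_darker + 0.05)
Ratio = (0.42140 + 0.05) / (0.20469 + 0.05) = 0.47140 / 0.25469 ≈ 1.8509
Ratio ≈ 1.85:1


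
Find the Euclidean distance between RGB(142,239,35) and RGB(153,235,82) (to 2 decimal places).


d = √[(R₁-R₂)² + (G₁-G₂)² + (B₁-B₂)²]
d = √[(142-153)² + (239-235)² + (35-82)²]
d = √[121 + 16 + 2209]
d = √2346
d ≈ 48.44


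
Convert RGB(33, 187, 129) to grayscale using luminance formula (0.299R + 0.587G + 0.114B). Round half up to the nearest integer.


Gray = 0.299×R + 0.587×G + 0.114×B
Gray = 0.299×33 + 0.587×187 + 0.114×129
Gray = 9.867 + 109.769 + 14.706
Gray = 134.342 → round half up → 134
Gray = 134


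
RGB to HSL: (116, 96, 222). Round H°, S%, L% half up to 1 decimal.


Normalize: R'=116/255≈0.4549, G'=96/255≈0.3765, B'=222/255≈0.8706
Max=222/255, Min=96/255, Δ=Max-Min=126/255
L = (Max+Min)/2 = (222+96)/510 = 318/510 = 0.62352… → L = 62.4%
L > 0.5 → S = Δ/(2-Max-Min) = 126/(510-222-96) = 126/192 = 0.65625 → S = 65.6%
(the 1/255 factors cancel in S and H, so raw channel differences can be used)
Max is B' → H = 60 × ((R-G)/Δ + 4) = 60 × ((116-96)/126 + 4)
  20/126 + 4 = 0.1587… + 4 = 4.1587…
  H = 60 × 4.1587… = 249.523…° → H = 249.5°
= HSL(249.5°, 65.6%, 62.4%)


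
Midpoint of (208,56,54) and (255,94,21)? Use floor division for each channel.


Midpoint: each channel = ⌊(C₁+C₂)/2⌋
R: ⌊(208+255)/2⌋ = 231
G: ⌊(56+94)/2⌋ = 75
B: ⌊(54+21)/2⌋ = 37
= RGB(231, 75, 37)


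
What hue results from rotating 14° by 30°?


New hue = (H + rotation) mod 360
New hue = (14 + 30) mod 360
= 44 mod 360
= 44°


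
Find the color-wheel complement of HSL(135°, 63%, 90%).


Complement = opposite side of color wheel = hue + 180°
H' = (135 + 180) mod 360 = 315°
S and L unchanged.
= HSL(315°, 63%, 90%)


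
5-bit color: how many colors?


Colors = 2^bits = 2^5
= 32 colors


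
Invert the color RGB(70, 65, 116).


Invert: (255-R, 255-G, 255-B)
R: 255-70 = 185
G: 255-65 = 190
B: 255-116 = 139
= RGB(185, 190, 139)


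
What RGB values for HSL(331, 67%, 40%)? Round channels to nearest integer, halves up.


H=331°, S=0.67, L=0.40
C = (1-|2L-1|)×S = (1-|-0.20|)×0.67 = 0.536
H' = H/60 = 331/60 ≈ 5.5167; X = C×(1-|H' mod 2 - 1|) ≈ 0.2591
m = L - C/2 = 0.40 - 0.268 = 0.132
Sector ⌊H'⌋ = 5 → (R',G',B') = (0.536, 0.0, ≈0.2591)
RGB = ((R'+m)×255, (G'+m)×255, (B'+m)×255) = (170.34, 33.66, 99.722)
Round half up → RGB(170, 34, 100)


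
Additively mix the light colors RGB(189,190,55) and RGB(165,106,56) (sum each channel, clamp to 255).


Additive: each channel = min(255, C₁+C₂)
R: 189+165 = 354 → 255
G: 190+106 = 296 → 255
B: 55+56 = 111 → 111
= RGB(255, 255, 111)


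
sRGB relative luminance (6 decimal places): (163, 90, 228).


Linearize each channel (sRGB transfer function): c = v/255; c_lin = c/12.92 if c ≤ 0.04045, else ((c+0.055)/1.055)^2.4
  R: 163/255 ≈ 0.639216 > 0.04045 → ((0.639216+0.055)/1.055)^2.4 ≈ 0.366253
  G: 90/255 ≈ 0.352941 > 0.04045 → ((0.352941+0.055)/1.055)^2.4 ≈ 0.102242
  B: 228/255 ≈ 0.894118 > 0.04045 → ((0.894118+0.055)/1.055)^2.4 ≈ 0.775822
R_lin = 0.366253, G_lin = 0.102242, B_lin = 0.775822
L = 0.2126×R + 0.7152×G + 0.0722×B
L = 0.2126×0.366253 + 0.7152×0.102242 + 0.0722×0.775822
L ≈ 0.207003


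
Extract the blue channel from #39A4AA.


Color: #39A4AA
R = 39 = 57
G = A4 = 164
B = AA = 170
Blue = 170


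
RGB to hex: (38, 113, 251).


R = 38 → 26 (hex)
G = 113 → 71 (hex)
B = 251 → FB (hex)
Hex = #2671FB


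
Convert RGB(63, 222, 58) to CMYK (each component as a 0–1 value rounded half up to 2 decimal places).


R'=63/255≈0.2471, G'=222/255≈0.8706, B'=58/255≈0.2275
K = 1 - max(R',G',B') = 1 - 222/255 = 33/255 = 0.12941… → 0.13
(1-R'-K)/(1-K) simplifies to (max-R)/max with max = 222:
C = (222-63)/222 = 159/222 = 0.71621… → 0.72
M = (222-222)/222 = 0/222 = 0 → 0.00
Y = (222-58)/222 = 164/222 = 0.73873… → 0.74
= CMYK(0.72, 0.00, 0.74, 0.13)


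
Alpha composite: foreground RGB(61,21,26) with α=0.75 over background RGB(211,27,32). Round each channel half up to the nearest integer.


C = α×F + (1-α)×B, with 1-α = 0.25
R: 0.75×61 + 0.25×211 = 45.75 + 52.75 = 98.50 → 99
G: 0.75×21 + 0.25×27 = 15.75 + 6.75 = 22.50 → 23
B: 0.75×26 + 0.25×32 = 19.50 + 8.00 = 27.50 → 28
= RGB(99, 23, 28)


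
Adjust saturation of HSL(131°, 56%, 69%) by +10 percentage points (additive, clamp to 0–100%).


Original S = 56%
Adjustment = +10 percentage points
New S = 56 + (10) = 66
Clamp to [0, 100] → 66
= HSL(131°, 66%, 69%)


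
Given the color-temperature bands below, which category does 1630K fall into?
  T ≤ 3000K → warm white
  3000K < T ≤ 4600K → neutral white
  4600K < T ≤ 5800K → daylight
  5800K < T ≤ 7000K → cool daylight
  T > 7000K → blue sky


Temperature: 1630K
1630K ≤ 3000K → warm white
Classification: warm white


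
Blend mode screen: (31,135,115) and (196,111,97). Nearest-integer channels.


Screen: C = 255 - (255-A)×(255-B)/255, rounded to nearest integer
R: 255 - (255-31)×(255-196)/255 = 255 - 13216/255 ≈ 255 - 51.827 = 203.173 → 203
G: 255 - (255-135)×(255-111)/255 = 255 - 17280/255 ≈ 255 - 67.765 = 187.235 → 187
B: 255 - (255-115)×(255-97)/255 = 255 - 22120/255 ≈ 255 - 86.745 = 168.255 → 168
= RGB(203, 187, 168)


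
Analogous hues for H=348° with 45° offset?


Base hue: 348°
Left analog: (348 - 45) mod 360 = 303°
Right analog: (348 + 45) mod 360 = 33°
Analogous hues = 303° and 33°


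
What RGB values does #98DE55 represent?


98 → 152 (R)
DE → 222 (G)
55 → 85 (B)
= RGB(152, 222, 85)


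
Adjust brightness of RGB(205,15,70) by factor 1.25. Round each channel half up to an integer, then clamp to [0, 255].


Multiply each channel by 1.25, round half up, clamp to [0, 255]
R: 205×1.25 = 256.25 → round → 256 → clamp → 255
G: 15×1.25 = 18.75 → round → 19
B: 70×1.25 = 87.5 → round → 88
= RGB(255, 19, 88)


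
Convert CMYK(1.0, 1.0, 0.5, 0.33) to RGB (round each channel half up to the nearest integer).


R = 255 × (1-C) × (1-K) = 255 × 0.00 × 0.67 = 0
G = 255 × (1-M) × (1-K) = 255 × 0.00 × 0.67 = 0
B = 255 × (1-Y) × (1-K) = 255 × 0.50 × 0.67 = 85.425 → 85
= RGB(0, 0, 85)


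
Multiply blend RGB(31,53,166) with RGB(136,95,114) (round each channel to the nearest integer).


Multiply: C = A×B/255, rounded to nearest integer
R: 31×136/255 = 4216/255 ≈ 16.533 → 17
G: 53×95/255 = 5035/255 ≈ 19.745 → 20
B: 166×114/255 = 18924/255 ≈ 74.212 → 74
= RGB(17, 20, 74)


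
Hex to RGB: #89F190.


89 → 137 (R)
F1 → 241 (G)
90 → 144 (B)
= RGB(137, 241, 144)


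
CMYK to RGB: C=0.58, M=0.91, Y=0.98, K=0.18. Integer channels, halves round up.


R = 255 × (1-C) × (1-K) = 255 × 0.42 × 0.82 = 87.822 → 88
G = 255 × (1-M) × (1-K) = 255 × 0.09 × 0.82 = 18.819 → 19
B = 255 × (1-Y) × (1-K) = 255 × 0.02 × 0.82 = 4.182 → 4
= RGB(88, 19, 4)


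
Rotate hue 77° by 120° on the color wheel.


New hue = (H + rotation) mod 360
New hue = (77 + 120) mod 360
= 197 mod 360
= 197°


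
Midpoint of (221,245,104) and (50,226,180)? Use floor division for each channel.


Midpoint: each channel = ⌊(C₁+C₂)/2⌋
R: ⌊(221+50)/2⌋ = 135
G: ⌊(245+226)/2⌋ = 235
B: ⌊(104+180)/2⌋ = 142
= RGB(135, 235, 142)


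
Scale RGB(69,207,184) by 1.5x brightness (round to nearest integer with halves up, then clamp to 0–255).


Multiply each channel by 1.5, round half up, clamp to [0, 255]
R: 69×1.5 = 103.5 → round → 104
G: 207×1.5 = 310.5 → round → 311 → clamp → 255
B: 184×1.5 = 276 → clamp → 255
= RGB(104, 255, 255)


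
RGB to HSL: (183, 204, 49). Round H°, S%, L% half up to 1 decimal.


Normalize: R'=183/255≈0.7176, G'=204/255≈0.8000, B'=49/255≈0.1922
Max=204/255, Min=49/255, Δ=Max-Min=155/255
L = (Max+Min)/2 = (204+49)/510 = 253/510 = 0.49607… → L = 49.6%
L ≤ 0.5 → S = Δ/(Max+Min) = 155/(204+49) = 155/253 = 0.61264… → S = 61.3%
(the 1/255 factors cancel in S and H, so raw channel differences can be used)
Max is G' → H = 60 × ((B-R)/Δ + 2) = 60 × ((49-183)/155 + 2)
  -134/155 + 2 = -0.8645… + 2 = 1.1354…
  H = 60 × 1.1354… = 68.129…° → H = 68.1°
= HSL(68.1°, 61.3%, 49.6%)


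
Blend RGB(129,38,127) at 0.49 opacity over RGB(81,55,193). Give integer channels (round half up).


C = α×F + (1-α)×B, with 1-α = 0.51
R: 0.49×129 + 0.51×81 = 63.21 + 41.31 = 104.52 → 105
G: 0.49×38 + 0.51×55 = 18.62 + 28.05 = 46.67 → 47
B: 0.49×127 + 0.51×193 = 62.23 + 98.43 = 160.66 → 161
= RGB(105, 47, 161)


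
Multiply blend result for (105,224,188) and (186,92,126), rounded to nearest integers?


Multiply: C = A×B/255, rounded to nearest integer
R: 105×186/255 = 19530/255 ≈ 76.588 → 77
G: 224×92/255 = 20608/255 ≈ 80.816 → 81
B: 188×126/255 = 23688/255 ≈ 92.894 → 93
= RGB(77, 81, 93)


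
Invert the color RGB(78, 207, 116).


Invert: (255-R, 255-G, 255-B)
R: 255-78 = 177
G: 255-207 = 48
B: 255-116 = 139
= RGB(177, 48, 139)


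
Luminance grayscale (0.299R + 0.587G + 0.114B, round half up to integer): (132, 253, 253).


Gray = 0.299×R + 0.587×G + 0.114×B
Gray = 0.299×132 + 0.587×253 + 0.114×253
Gray = 39.468 + 148.511 + 28.842
Gray = 216.821 → round half up → 217
Gray = 217


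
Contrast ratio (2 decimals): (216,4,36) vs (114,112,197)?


Linearize each sRGB channel c=v/255: c/12.92 if c ≤ 0.04045 else ((c+0.055)/1.055)^2.4
L = 0.2126×R_lin + 0.7152×G_lin + 0.0722×B_lin
Color 1 (216,4,36):
  R=216: 216/255≈0.8471 > 0.04045 → ((0.8471+0.055)/1.055)^2.4 ≈ 0.68669
  G=4: 4/255≈0.0157 ≤ 0.04045 → 0.0157/12.92 ≈ 0.00121
  B=36: 36/255≈0.1412 > 0.04045 → ((0.1412+0.055)/1.055)^2.4 ≈ 0.01764
  L1 = 0.2126×0.68669 + 0.7152×0.00121 + 0.0722×0.01764 ≈ 0.14813
Color 2 (114,112,197):
  R=114: 114/255≈0.4471 > 0.04045 → ((0.4471+0.055)/1.055)^2.4 ≈ 0.16827
  G=112: 112/255≈0.4392 > 0.04045 → ((0.4392+0.055)/1.055)^2.4 ≈ 0.16203
  B=197: 197/255≈0.7725 > 0.04045 → ((0.7725+0.055)/1.055)^2.4 ≈ 0.55834
  L2 = 0.2126×0.16827 + 0.7152×0.16203 + 0.0722×0.55834 ≈ 0.19197
Lighter = 0.19197, Darker = 0.14813
Ratio = (L_lighter + 0.05) / (L_darker + 0.05)
Ratio = (0.19197 + 0.05) / (0.14813 + 0.05) = 0.24197 / 0.19813 ≈ 1.2213
Ratio ≈ 1.22:1


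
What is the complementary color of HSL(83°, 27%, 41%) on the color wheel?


Complement = opposite side of color wheel = hue + 180°
H' = (83 + 180) mod 360 = 263°
S and L unchanged.
= HSL(263°, 27%, 41%)


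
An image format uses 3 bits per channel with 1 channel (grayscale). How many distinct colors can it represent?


Total bits = 3 bits/channel × 1 channels = 3 bits
Distinct colors = 2^3
= 8 colors


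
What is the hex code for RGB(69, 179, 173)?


R = 69 → 45 (hex)
G = 179 → B3 (hex)
B = 173 → AD (hex)
Hex = #45B3AD


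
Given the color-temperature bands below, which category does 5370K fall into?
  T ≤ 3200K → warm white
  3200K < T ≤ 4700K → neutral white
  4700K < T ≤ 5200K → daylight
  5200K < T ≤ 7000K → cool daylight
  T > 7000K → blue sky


Temperature: 5370K
5200K < 5370K ≤ 7000K → cool daylight
Classification: cool daylight
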